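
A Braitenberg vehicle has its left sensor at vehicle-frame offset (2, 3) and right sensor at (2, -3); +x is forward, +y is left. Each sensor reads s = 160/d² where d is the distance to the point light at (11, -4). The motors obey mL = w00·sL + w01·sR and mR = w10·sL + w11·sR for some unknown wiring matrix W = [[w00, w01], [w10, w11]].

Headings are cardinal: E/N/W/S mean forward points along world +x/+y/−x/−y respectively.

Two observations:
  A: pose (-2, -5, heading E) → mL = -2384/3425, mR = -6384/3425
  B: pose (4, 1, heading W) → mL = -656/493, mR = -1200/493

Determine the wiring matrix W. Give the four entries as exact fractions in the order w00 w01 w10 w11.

-1 1/2 -1 -1/2

obs A: pose=(-2,-5,E) → sL=32/25, sR=160/137, mL=-2384/3425, mR=-6384/3425
obs B: pose=(4,1,W) → sL=32/17, sR=32/29, mL=-656/493, mR=-1200/493
sensor matrix S = [[32/25, 160/137], [32/17, 32/29]]; det S = -1327104/1688525
solve [mL_A; mL_B] = S·[w00; w01] and [mR_A; mR_B] = S·[w10; w11]:
  w00 = -1, w01 = 1/2, w10 = -1, w11 = -1/2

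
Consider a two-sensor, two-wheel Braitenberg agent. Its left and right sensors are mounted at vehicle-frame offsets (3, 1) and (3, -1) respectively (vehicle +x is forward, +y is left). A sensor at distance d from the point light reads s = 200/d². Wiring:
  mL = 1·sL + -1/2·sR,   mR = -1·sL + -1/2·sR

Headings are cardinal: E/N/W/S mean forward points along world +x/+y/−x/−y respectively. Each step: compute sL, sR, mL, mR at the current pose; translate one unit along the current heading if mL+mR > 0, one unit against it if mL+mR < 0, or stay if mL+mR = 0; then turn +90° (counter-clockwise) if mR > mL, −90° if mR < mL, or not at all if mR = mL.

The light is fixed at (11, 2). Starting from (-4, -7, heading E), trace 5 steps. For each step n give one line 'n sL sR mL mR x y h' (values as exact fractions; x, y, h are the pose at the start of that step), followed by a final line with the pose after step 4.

n=0: pose=(-4,-7,E); sL=25/26, sR=50/61; mL=875/1586, mR=-2175/1586; mL+mR=-50/61 → advance -1; mR−mL=-25/13 → turn -1·90°
n=1: pose=(-5,-7,S); sL=200/369, sR=200/433; mL=49700/159777, mR=-123500/159777; mL+mR=-200/433 → advance -1; mR−mL=-400/369 → turn -1·90°
n=2: pose=(-5,-6,W); sL=100/221, sR=20/41; mL=1890/9061, mR=-6310/9061; mL+mR=-20/41 → advance -1; mR−mL=-200/221 → turn -1·90°
n=3: pose=(-4,-6,N); sL=200/281, sR=200/221; mL=16100/62101, mR=-72300/62101; mL+mR=-200/221 → advance -1; mR−mL=-400/281 → turn -1·90°
n=4: pose=(-4,-7,E); sL=25/26, sR=50/61; mL=875/1586, mR=-2175/1586; mL+mR=-50/61 → advance -1; mR−mL=-25/13 → turn -1·90°

0 25/26 50/61 875/1586 -2175/1586 -4 -7 E
1 200/369 200/433 49700/159777 -123500/159777 -5 -7 S
2 100/221 20/41 1890/9061 -6310/9061 -5 -6 W
3 200/281 200/221 16100/62101 -72300/62101 -4 -6 N
4 25/26 50/61 875/1586 -2175/1586 -4 -7 E
final -5 -7 S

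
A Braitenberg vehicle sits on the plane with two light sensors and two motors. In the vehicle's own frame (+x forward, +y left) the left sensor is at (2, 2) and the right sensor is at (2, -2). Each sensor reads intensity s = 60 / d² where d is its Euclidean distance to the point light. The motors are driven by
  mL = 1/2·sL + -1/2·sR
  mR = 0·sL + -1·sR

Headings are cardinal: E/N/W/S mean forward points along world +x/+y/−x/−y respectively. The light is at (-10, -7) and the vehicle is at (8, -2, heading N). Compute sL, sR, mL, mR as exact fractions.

12/61 60/449 864/27389 -60/449

left sensor world pos  = (6, 0); dL² = 305
right sensor world pos = (10, 0); dR² = 449
sL = 60/305 = 12/61
sR = 60/449 = 60/449
mL = 1/2·sL + -1/2·sR = 864/27389
mR = 0·sL + -1·sR = -60/449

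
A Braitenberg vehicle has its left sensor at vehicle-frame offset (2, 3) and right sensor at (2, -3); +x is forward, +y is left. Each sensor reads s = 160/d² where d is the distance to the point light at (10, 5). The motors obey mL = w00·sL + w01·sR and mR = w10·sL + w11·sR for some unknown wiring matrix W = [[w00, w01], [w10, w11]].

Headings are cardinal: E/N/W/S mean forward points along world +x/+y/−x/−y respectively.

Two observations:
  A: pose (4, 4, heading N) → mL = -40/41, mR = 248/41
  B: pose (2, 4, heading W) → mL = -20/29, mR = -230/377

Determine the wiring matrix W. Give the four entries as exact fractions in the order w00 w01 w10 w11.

obs A: pose=(4,4,N) → sL=80/41, sR=16, mL=-40/41, mR=248/41
obs B: pose=(2,4,W) → sL=40/29, sR=20/13, mL=-20/29, mR=-230/377
sensor matrix S = [[80/41, 16], [40/29, 20/13]]; det S = -294720/15457
solve [mL_A; mL_B] = S·[w00; w01] and [mR_A; mR_B] = S·[w10; w11]:
  w00 = -1/2, w01 = 0, w10 = -1, w11 = 1/2

-1/2 0 -1 1/2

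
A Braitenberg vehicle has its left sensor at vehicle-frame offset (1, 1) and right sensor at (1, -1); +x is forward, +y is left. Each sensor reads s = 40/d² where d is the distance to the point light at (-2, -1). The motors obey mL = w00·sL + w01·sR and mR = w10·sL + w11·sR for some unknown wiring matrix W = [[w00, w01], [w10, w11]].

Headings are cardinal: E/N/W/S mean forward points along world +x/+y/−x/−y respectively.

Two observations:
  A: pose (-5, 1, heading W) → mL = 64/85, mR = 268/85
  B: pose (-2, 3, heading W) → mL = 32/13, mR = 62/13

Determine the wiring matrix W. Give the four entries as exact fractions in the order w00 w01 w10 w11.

1 -1 1 1/2

obs A: pose=(-5,1,W) → sL=40/17, sR=8/5, mL=64/85, mR=268/85
obs B: pose=(-2,3,W) → sL=4, sR=20/13, mL=32/13, mR=62/13
sensor matrix S = [[40/17, 8/5], [4, 20/13]]; det S = -3072/1105
solve [mL_A; mL_B] = S·[w00; w01] and [mR_A; mR_B] = S·[w10; w11]:
  w00 = 1, w01 = -1, w10 = 1, w11 = 1/2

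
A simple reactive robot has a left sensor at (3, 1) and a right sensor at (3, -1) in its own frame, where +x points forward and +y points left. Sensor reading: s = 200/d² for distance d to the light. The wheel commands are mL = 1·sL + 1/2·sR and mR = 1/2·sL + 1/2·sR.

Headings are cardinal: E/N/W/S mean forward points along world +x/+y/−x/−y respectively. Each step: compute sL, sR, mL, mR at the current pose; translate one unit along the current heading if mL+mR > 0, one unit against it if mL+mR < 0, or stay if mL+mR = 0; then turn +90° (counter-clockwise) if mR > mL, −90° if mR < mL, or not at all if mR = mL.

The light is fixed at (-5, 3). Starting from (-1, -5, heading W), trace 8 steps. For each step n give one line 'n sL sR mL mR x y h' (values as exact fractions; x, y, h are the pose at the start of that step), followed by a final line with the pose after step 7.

n=0: pose=(-1,-5,W); sL=100/41, sR=4; mL=182/41, mR=132/41; mL+mR=314/41 → advance +1; mR−mL=-50/41 → turn -1·90°
n=1: pose=(-2,-5,N); sL=200/29, sR=200/41; mL=11100/1189, mR=7000/1189; mL+mR=18100/1189 → advance +1; mR−mL=-100/29 → turn -1·90°
n=2: pose=(-2,-4,E); sL=25/9, sR=2; mL=34/9, mR=43/18; mL+mR=37/6 → advance +1; mR−mL=-25/18 → turn -1·90°
n=3: pose=(-1,-4,S); sL=8/5, sR=200/109; mL=1372/545, mR=936/545; mL+mR=2308/545 → advance +1; mR−mL=-4/5 → turn -1·90°
n=4: pose=(-1,-5,W); sL=100/41, sR=4; mL=182/41, mR=132/41; mL+mR=314/41 → advance +1; mR−mL=-50/41 → turn -1·90°
n=5: pose=(-2,-5,N); sL=200/29, sR=200/41; mL=11100/1189, mR=7000/1189; mL+mR=18100/1189 → advance +1; mR−mL=-100/29 → turn -1·90°
n=6: pose=(-2,-4,E); sL=25/9, sR=2; mL=34/9, mR=43/18; mL+mR=37/6 → advance +1; mR−mL=-25/18 → turn -1·90°
n=7: pose=(-1,-4,S); sL=8/5, sR=200/109; mL=1372/545, mR=936/545; mL+mR=2308/545 → advance +1; mR−mL=-4/5 → turn -1·90°

0 100/41 4 182/41 132/41 -1 -5 W
1 200/29 200/41 11100/1189 7000/1189 -2 -5 N
2 25/9 2 34/9 43/18 -2 -4 E
3 8/5 200/109 1372/545 936/545 -1 -4 S
4 100/41 4 182/41 132/41 -1 -5 W
5 200/29 200/41 11100/1189 7000/1189 -2 -5 N
6 25/9 2 34/9 43/18 -2 -4 E
7 8/5 200/109 1372/545 936/545 -1 -4 S
final -1 -5 W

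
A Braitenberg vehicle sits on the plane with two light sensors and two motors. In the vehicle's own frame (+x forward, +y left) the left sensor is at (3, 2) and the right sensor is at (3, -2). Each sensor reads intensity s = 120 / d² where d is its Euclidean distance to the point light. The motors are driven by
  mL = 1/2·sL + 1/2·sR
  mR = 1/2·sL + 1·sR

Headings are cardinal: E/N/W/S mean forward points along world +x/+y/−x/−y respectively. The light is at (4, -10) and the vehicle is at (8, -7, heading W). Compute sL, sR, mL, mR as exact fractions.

60 60/13 420/13 450/13

left sensor world pos  = (5, -9); dL² = 2
right sensor world pos = (5, -5); dR² = 26
sL = 120/2 = 60
sR = 120/26 = 60/13
mL = 1/2·sL + 1/2·sR = 420/13
mR = 1/2·sL + 1·sR = 450/13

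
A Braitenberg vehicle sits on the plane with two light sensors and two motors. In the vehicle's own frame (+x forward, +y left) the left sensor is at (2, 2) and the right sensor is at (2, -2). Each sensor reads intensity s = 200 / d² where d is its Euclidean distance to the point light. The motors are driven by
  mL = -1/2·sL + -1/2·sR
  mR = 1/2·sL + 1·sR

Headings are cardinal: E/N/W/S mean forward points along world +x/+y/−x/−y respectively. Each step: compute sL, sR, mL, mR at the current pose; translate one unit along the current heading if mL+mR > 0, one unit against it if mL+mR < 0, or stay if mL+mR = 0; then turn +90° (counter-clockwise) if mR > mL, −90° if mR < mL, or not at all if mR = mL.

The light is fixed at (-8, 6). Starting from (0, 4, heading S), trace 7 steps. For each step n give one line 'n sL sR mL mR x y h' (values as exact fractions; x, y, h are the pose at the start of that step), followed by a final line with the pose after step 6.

0 50/29 50/13 -1050/377 1775/377 0 4 S
1 200/101 8/5 -904/505 1308/505 0 3 E
2 4 100/61 -172/61 222/61 1 3 N
3 40/13 200/49 -2280/637 3580/637 1 4 W
4 50/29 50/13 -1050/377 1775/377 0 4 S
5 200/101 8/5 -904/505 1308/505 0 3 E
6 4 100/61 -172/61 222/61 1 3 N
final 1 4 W

n=0: pose=(0,4,S); sL=50/29, sR=50/13; mL=-1050/377, mR=1775/377; mL+mR=25/13 → advance +1; mR−mL=2825/377 → turn +1·90°
n=1: pose=(0,3,E); sL=200/101, sR=8/5; mL=-904/505, mR=1308/505; mL+mR=4/5 → advance +1; mR−mL=2212/505 → turn +1·90°
n=2: pose=(1,3,N); sL=4, sR=100/61; mL=-172/61, mR=222/61; mL+mR=50/61 → advance +1; mR−mL=394/61 → turn +1·90°
n=3: pose=(1,4,W); sL=40/13, sR=200/49; mL=-2280/637, mR=3580/637; mL+mR=100/49 → advance +1; mR−mL=5860/637 → turn +1·90°
n=4: pose=(0,4,S); sL=50/29, sR=50/13; mL=-1050/377, mR=1775/377; mL+mR=25/13 → advance +1; mR−mL=2825/377 → turn +1·90°
n=5: pose=(0,3,E); sL=200/101, sR=8/5; mL=-904/505, mR=1308/505; mL+mR=4/5 → advance +1; mR−mL=2212/505 → turn +1·90°
n=6: pose=(1,3,N); sL=4, sR=100/61; mL=-172/61, mR=222/61; mL+mR=50/61 → advance +1; mR−mL=394/61 → turn +1·90°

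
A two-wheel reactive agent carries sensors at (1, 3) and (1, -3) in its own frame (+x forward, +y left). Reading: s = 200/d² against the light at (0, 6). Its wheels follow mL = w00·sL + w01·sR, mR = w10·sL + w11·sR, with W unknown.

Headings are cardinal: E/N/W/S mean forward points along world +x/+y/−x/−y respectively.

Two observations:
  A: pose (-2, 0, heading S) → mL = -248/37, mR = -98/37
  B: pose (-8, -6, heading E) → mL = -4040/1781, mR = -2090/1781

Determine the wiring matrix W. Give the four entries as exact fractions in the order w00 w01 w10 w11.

-1 -1 -1 1/2

obs A: pose=(-2,0,S) → sL=4, sR=100/37, mL=-248/37, mR=-98/37
obs B: pose=(-8,-6,E) → sL=20/13, sR=100/137, mL=-4040/1781, mR=-2090/1781
sensor matrix S = [[4, 100/37], [20/13, 100/137]]; det S = -81600/65897
solve [mL_A; mL_B] = S·[w00; w01] and [mR_A; mR_B] = S·[w10; w11]:
  w00 = -1, w01 = -1, w10 = -1, w11 = 1/2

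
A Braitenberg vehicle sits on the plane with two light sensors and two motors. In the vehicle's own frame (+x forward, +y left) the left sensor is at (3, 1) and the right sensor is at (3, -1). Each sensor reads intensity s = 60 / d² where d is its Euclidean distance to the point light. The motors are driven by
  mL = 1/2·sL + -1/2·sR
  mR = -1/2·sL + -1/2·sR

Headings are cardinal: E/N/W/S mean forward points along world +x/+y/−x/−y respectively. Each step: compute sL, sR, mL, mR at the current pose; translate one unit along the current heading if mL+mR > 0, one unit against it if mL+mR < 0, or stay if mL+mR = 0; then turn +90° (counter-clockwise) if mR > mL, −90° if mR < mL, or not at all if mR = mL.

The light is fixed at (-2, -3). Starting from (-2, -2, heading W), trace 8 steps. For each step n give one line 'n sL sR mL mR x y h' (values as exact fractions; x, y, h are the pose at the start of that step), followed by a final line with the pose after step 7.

n=0: pose=(-2,-2,W); sL=20/3, sR=60/13; mL=40/39, mR=-220/39; mL+mR=-60/13 → advance -1; mR−mL=-20/3 → turn -1·90°
n=1: pose=(-1,-2,N); sL=15/4, sR=3; mL=3/8, mR=-27/8; mL+mR=-3 → advance -1; mR−mL=-15/4 → turn -1·90°
n=2: pose=(-1,-3,E); sL=60/17, sR=60/17; mL=0, mR=-60/17; mL+mR=-60/17 → advance -1; mR−mL=-60/17 → turn -1·90°
n=3: pose=(-2,-3,S); sL=6, sR=6; mL=0, mR=-6; mL+mR=-6 → advance -1; mR−mL=-6 → turn -1·90°
n=4: pose=(-2,-2,W); sL=20/3, sR=60/13; mL=40/39, mR=-220/39; mL+mR=-60/13 → advance -1; mR−mL=-20/3 → turn -1·90°
n=5: pose=(-1,-2,N); sL=15/4, sR=3; mL=3/8, mR=-27/8; mL+mR=-3 → advance -1; mR−mL=-15/4 → turn -1·90°
n=6: pose=(-1,-3,E); sL=60/17, sR=60/17; mL=0, mR=-60/17; mL+mR=-60/17 → advance -1; mR−mL=-60/17 → turn -1·90°
n=7: pose=(-2,-3,S); sL=6, sR=6; mL=0, mR=-6; mL+mR=-6 → advance -1; mR−mL=-6 → turn -1·90°

0 20/3 60/13 40/39 -220/39 -2 -2 W
1 15/4 3 3/8 -27/8 -1 -2 N
2 60/17 60/17 0 -60/17 -1 -3 E
3 6 6 0 -6 -2 -3 S
4 20/3 60/13 40/39 -220/39 -2 -2 W
5 15/4 3 3/8 -27/8 -1 -2 N
6 60/17 60/17 0 -60/17 -1 -3 E
7 6 6 0 -6 -2 -3 S
final -2 -2 W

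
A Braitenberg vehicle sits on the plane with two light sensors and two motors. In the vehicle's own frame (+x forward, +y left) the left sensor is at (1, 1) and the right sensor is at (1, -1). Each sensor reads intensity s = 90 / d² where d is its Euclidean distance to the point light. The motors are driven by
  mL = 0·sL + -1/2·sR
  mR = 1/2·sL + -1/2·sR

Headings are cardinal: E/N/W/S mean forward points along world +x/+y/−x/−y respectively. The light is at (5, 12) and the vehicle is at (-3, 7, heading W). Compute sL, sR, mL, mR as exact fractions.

left sensor world pos  = (-4, 6); dL² = 117
right sensor world pos = (-4, 8); dR² = 97
sL = 90/117 = 10/13
sR = 90/97 = 90/97
mL = 0·sL + -1/2·sR = -45/97
mR = 1/2·sL + -1/2·sR = -100/1261

10/13 90/97 -45/97 -100/1261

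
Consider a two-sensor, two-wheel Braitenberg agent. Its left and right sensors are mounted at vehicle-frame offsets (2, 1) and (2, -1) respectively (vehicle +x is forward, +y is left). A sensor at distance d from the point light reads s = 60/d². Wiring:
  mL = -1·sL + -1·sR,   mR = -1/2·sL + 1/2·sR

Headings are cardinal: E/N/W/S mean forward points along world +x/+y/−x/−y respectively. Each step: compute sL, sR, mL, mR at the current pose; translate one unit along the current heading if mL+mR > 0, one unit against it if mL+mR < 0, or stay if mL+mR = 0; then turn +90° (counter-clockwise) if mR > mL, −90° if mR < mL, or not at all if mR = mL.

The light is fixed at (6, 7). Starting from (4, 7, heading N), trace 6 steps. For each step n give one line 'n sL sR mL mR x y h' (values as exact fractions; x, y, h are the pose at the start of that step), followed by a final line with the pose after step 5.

0 60/13 12 -216/13 48/13 4 7 N
1 3 15/4 -27/4 3/8 4 6 W
2 20/3 60/13 -440/39 -40/39 5 6 S
3 30 30 -60 0 5 7 E
4 60/13 12 -216/13 48/13 4 7 N
5 3 15/4 -27/4 3/8 4 6 W
final 5 6 S

n=0: pose=(4,7,N); sL=60/13, sR=12; mL=-216/13, mR=48/13; mL+mR=-168/13 → advance -1; mR−mL=264/13 → turn +1·90°
n=1: pose=(4,6,W); sL=3, sR=15/4; mL=-27/4, mR=3/8; mL+mR=-51/8 → advance -1; mR−mL=57/8 → turn +1·90°
n=2: pose=(5,6,S); sL=20/3, sR=60/13; mL=-440/39, mR=-40/39; mL+mR=-160/13 → advance -1; mR−mL=400/39 → turn +1·90°
n=3: pose=(5,7,E); sL=30, sR=30; mL=-60, mR=0; mL+mR=-60 → advance -1; mR−mL=60 → turn +1·90°
n=4: pose=(4,7,N); sL=60/13, sR=12; mL=-216/13, mR=48/13; mL+mR=-168/13 → advance -1; mR−mL=264/13 → turn +1·90°
n=5: pose=(4,6,W); sL=3, sR=15/4; mL=-27/4, mR=3/8; mL+mR=-51/8 → advance -1; mR−mL=57/8 → turn +1·90°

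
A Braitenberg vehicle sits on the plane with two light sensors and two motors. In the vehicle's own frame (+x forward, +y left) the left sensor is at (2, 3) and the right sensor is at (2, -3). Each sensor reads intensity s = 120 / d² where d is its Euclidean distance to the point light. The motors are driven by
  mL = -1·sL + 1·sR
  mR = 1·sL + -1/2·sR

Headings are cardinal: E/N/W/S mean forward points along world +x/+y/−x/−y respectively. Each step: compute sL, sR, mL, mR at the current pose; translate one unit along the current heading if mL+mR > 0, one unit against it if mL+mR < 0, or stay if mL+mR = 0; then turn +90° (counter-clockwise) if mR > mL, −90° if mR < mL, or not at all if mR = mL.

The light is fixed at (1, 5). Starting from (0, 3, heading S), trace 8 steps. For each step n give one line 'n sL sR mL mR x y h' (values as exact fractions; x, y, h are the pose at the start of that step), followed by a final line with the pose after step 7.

0 6 15/4 -9/4 33/8 0 3 S
1 120 120/37 -4320/37 4380/37 0 2 E
2 12 12 0 6 1 2 N
3 120/29 24 576/29 -228/29 1 3 W
4 15/2 30 45/2 -15/2 0 3 N
5 24 120/17 -288/17 348/17 0 4 E
6 12 12 0 6 1 4 N
7 120/13 120/13 0 60/13 1 5 W
final 0 5 S

n=0: pose=(0,3,S); sL=6, sR=15/4; mL=-9/4, mR=33/8; mL+mR=15/8 → advance +1; mR−mL=51/8 → turn +1·90°
n=1: pose=(0,2,E); sL=120, sR=120/37; mL=-4320/37, mR=4380/37; mL+mR=60/37 → advance +1; mR−mL=8700/37 → turn +1·90°
n=2: pose=(1,2,N); sL=12, sR=12; mL=0, mR=6; mL+mR=6 → advance +1; mR−mL=6 → turn +1·90°
n=3: pose=(1,3,W); sL=120/29, sR=24; mL=576/29, mR=-228/29; mL+mR=12 → advance +1; mR−mL=-804/29 → turn -1·90°
n=4: pose=(0,3,N); sL=15/2, sR=30; mL=45/2, mR=-15/2; mL+mR=15 → advance +1; mR−mL=-30 → turn -1·90°
n=5: pose=(0,4,E); sL=24, sR=120/17; mL=-288/17, mR=348/17; mL+mR=60/17 → advance +1; mR−mL=636/17 → turn +1·90°
n=6: pose=(1,4,N); sL=12, sR=12; mL=0, mR=6; mL+mR=6 → advance +1; mR−mL=6 → turn +1·90°
n=7: pose=(1,5,W); sL=120/13, sR=120/13; mL=0, mR=60/13; mL+mR=60/13 → advance +1; mR−mL=60/13 → turn +1·90°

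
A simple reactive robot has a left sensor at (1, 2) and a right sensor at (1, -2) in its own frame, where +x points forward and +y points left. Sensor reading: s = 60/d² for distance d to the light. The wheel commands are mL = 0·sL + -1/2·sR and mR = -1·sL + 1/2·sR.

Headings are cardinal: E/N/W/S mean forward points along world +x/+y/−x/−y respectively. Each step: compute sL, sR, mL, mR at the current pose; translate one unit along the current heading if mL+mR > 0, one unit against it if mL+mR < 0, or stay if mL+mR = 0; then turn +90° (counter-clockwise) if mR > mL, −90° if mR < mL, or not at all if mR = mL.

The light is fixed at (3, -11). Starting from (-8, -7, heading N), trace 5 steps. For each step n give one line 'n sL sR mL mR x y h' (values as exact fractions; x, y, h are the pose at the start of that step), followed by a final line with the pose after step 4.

n=0: pose=(-8,-7,N); sL=30/97, sR=30/53; mL=-15/53, mR=-135/5141; mL+mR=-30/97 → advance -1; mR−mL=1320/5141 → turn +1·90°
n=1: pose=(-8,-8,W); sL=12/29, sR=60/169; mL=-30/169, mR=-1158/4901; mL+mR=-12/29 → advance -1; mR−mL=-288/4901 → turn -1·90°
n=2: pose=(-7,-8,N); sL=3/8, sR=3/4; mL=-3/8, mR=0; mL+mR=-3/8 → advance -1; mR−mL=3/8 → turn +1·90°
n=3: pose=(-7,-9,W); sL=60/121, sR=60/137; mL=-30/137, mR=-4590/16577; mL+mR=-60/121 → advance -1; mR−mL=-960/16577 → turn -1·90°
n=4: pose=(-6,-9,N); sL=6/13, sR=30/29; mL=-15/29, mR=21/377; mL+mR=-6/13 → advance -1; mR−mL=216/377 → turn +1·90°

0 30/97 30/53 -15/53 -135/5141 -8 -7 N
1 12/29 60/169 -30/169 -1158/4901 -8 -8 W
2 3/8 3/4 -3/8 0 -7 -8 N
3 60/121 60/137 -30/137 -4590/16577 -7 -9 W
4 6/13 30/29 -15/29 21/377 -6 -9 N
final -6 -10 W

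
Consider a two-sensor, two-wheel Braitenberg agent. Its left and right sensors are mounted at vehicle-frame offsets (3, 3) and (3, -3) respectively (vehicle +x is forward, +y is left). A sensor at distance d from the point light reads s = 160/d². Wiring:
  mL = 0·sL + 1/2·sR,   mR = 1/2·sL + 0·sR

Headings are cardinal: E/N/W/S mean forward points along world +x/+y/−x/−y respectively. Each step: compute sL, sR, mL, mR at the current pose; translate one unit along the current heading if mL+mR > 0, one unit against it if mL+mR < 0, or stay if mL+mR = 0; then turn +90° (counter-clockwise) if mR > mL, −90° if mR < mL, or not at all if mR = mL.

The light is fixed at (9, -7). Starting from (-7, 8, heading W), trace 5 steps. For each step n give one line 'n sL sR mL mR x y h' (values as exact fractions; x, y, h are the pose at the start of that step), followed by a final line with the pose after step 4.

n=0: pose=(-7,8,W); sL=32/101, sR=32/137; mL=16/137, mR=16/101; mL+mR=3808/13837 → advance +1; mR−mL=576/13837 → turn +1·90°
n=1: pose=(-8,8,S); sL=8/17, sR=5/17; mL=5/34, mR=4/17; mL+mR=13/34 → advance +1; mR−mL=3/34 → turn +1·90°
n=2: pose=(-8,7,E); sL=32/97, sR=160/317; mL=80/317, mR=16/97; mL+mR=12832/30749 → advance +1; mR−mL=-2688/30749 → turn -1·90°
n=3: pose=(-7,7,S); sL=16/29, sR=80/241; mL=40/241, mR=8/29; mL+mR=3088/6989 → advance +1; mR−mL=768/6989 → turn +1·90°
n=4: pose=(-7,6,E); sL=32/85, sR=160/269; mL=80/269, mR=16/85; mL+mR=11104/22865 → advance +1; mR−mL=-2496/22865 → turn -1·90°

0 32/101 32/137 16/137 16/101 -7 8 W
1 8/17 5/17 5/34 4/17 -8 8 S
2 32/97 160/317 80/317 16/97 -8 7 E
3 16/29 80/241 40/241 8/29 -7 7 S
4 32/85 160/269 80/269 16/85 -7 6 E
final -6 6 S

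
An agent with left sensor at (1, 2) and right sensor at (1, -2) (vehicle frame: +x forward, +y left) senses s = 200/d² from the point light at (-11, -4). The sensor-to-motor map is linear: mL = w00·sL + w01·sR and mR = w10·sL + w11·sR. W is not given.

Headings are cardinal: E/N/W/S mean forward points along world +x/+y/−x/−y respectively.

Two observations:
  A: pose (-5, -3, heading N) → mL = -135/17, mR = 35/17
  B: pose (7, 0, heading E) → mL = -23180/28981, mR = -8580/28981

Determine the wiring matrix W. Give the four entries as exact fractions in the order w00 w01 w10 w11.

obs A: pose=(-5,-3,N) → sL=10, sR=50/17, mL=-135/17, mR=35/17
obs B: pose=(7,0,E) → sL=200/397, sR=40/73, mL=-23180/28981, mR=-8580/28981
sensor matrix S = [[10, 50/17], [200/397, 40/73]]; det S = 1969600/492677
solve [mL_A; mL_B] = S·[w00; w01] and [mR_A; mR_B] = S·[w10; w11]:
  w00 = -1/2, w01 = -1, w10 = 1/2, w11 = -1

-1/2 -1 1/2 -1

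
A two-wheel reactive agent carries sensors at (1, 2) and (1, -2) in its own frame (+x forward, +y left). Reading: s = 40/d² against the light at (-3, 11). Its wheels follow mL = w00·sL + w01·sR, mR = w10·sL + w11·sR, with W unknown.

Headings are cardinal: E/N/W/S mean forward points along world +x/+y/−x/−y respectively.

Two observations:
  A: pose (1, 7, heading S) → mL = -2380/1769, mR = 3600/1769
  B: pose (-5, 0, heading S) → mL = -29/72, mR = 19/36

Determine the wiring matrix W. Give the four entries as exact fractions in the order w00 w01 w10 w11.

-1 -1/2 1 1

obs A: pose=(1,7,S) → sL=40/61, sR=40/29, mL=-2380/1769, mR=3600/1769
obs B: pose=(-5,0,S) → sL=5/18, sR=1/4, mL=-29/72, mR=19/36
sensor matrix S = [[40/61, 40/29], [5/18, 1/4]]; det S = -3490/15921
solve [mL_A; mL_B] = S·[w00; w01] and [mR_A; mR_B] = S·[w10; w11]:
  w00 = -1, w01 = -1/2, w10 = 1, w11 = 1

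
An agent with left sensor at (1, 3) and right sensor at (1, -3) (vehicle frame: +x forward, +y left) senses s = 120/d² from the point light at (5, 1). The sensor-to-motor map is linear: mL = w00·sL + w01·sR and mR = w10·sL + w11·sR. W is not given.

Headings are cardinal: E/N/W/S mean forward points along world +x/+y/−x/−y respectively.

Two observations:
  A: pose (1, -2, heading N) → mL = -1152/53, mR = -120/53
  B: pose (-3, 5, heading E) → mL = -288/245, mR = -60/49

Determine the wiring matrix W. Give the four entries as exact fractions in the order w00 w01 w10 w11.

1 -1 -1 0

obs A: pose=(1,-2,N) → sL=120/53, sR=24, mL=-1152/53, mR=-120/53
obs B: pose=(-3,5,E) → sL=60/49, sR=12/5, mL=-288/245, mR=-60/49
sensor matrix S = [[120/53, 24], [60/49, 12/5]]; det S = -62208/2597
solve [mL_A; mL_B] = S·[w00; w01] and [mR_A; mR_B] = S·[w10; w11]:
  w00 = 1, w01 = -1, w10 = -1, w11 = 0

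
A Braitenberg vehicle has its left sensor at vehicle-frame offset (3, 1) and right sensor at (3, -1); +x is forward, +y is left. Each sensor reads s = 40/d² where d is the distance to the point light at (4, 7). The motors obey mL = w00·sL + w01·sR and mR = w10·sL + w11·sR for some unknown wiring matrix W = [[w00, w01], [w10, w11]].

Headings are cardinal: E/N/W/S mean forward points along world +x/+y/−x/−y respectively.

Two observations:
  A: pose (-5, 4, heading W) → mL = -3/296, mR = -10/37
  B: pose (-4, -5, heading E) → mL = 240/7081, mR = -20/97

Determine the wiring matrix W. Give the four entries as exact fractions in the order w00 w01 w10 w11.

1/2 -1/2 0 -1

obs A: pose=(-5,4,W) → sL=1/4, sR=10/37, mL=-3/296, mR=-10/37
obs B: pose=(-4,-5,E) → sL=20/73, sR=20/97, mL=240/7081, mR=-20/97
sensor matrix S = [[1/4, 10/37], [20/73, 20/97]]; det S = -5895/261997
solve [mL_A; mL_B] = S·[w00; w01] and [mR_A; mR_B] = S·[w10; w11]:
  w00 = 1/2, w01 = -1/2, w10 = 0, w11 = -1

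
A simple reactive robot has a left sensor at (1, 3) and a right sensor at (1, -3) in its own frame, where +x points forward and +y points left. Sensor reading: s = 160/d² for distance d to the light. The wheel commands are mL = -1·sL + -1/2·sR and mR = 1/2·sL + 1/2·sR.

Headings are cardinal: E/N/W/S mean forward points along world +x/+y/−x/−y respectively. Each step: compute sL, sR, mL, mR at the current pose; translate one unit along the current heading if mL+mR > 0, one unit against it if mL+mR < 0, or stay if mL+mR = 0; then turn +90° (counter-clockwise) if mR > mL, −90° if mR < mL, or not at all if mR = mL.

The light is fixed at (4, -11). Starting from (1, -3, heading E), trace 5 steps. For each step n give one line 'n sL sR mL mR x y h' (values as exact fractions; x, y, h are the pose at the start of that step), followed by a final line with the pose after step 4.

n=0: pose=(1,-3,E); sL=32/25, sR=160/29; mL=-2928/725, mR=2464/725; mL+mR=-16/25 → advance -1; mR−mL=5392/725 → turn +1·90°
n=1: pose=(0,-3,N); sL=16/13, sR=80/41; mL=-1176/533, mR=848/533; mL+mR=-8/13 → advance -1; mR−mL=2024/533 → turn +1·90°
n=2: pose=(0,-4,W); sL=160/41, sR=32/25; mL=-4656/1025, mR=2656/1025; mL+mR=-80/41 → advance -1; mR−mL=7312/1025 → turn +1·90°
n=3: pose=(1,-4,S); sL=40/9, sR=20/9; mL=-50/9, mR=10/3; mL+mR=-20/9 → advance -1; mR−mL=80/9 → turn +1·90°
n=4: pose=(1,-3,E); sL=32/25, sR=160/29; mL=-2928/725, mR=2464/725; mL+mR=-16/25 → advance -1; mR−mL=5392/725 → turn +1·90°

0 32/25 160/29 -2928/725 2464/725 1 -3 E
1 16/13 80/41 -1176/533 848/533 0 -3 N
2 160/41 32/25 -4656/1025 2656/1025 0 -4 W
3 40/9 20/9 -50/9 10/3 1 -4 S
4 32/25 160/29 -2928/725 2464/725 1 -3 E
final 0 -3 N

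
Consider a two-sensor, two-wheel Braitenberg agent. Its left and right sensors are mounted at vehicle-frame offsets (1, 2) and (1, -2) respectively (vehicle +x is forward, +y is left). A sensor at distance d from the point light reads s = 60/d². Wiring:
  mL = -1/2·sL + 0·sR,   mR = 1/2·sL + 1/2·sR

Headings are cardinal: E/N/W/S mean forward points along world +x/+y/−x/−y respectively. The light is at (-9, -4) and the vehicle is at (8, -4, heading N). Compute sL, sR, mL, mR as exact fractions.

left sensor world pos  = (6, -3); dL² = 226
right sensor world pos = (10, -3); dR² = 362
sL = 60/226 = 30/113
sR = 60/362 = 30/181
mL = -1/2·sL + 0·sR = -15/113
mR = 1/2·sL + 1/2·sR = 4410/20453

30/113 30/181 -15/113 4410/20453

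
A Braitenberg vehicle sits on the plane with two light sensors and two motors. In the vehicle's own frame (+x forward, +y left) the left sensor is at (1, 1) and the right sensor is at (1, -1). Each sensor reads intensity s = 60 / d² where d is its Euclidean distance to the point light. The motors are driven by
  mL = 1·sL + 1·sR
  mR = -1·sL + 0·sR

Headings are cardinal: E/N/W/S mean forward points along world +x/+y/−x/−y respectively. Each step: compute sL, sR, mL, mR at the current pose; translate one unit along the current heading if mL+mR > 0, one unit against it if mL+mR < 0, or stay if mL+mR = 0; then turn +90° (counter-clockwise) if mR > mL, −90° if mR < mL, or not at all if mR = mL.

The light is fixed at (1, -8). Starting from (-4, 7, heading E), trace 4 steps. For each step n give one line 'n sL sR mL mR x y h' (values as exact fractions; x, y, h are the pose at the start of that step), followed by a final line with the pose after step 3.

0 15/68 15/53 1815/3604 -15/68 -4 7 E
1 12/41 60/221 5112/9061 -12/41 -3 7 S
2 30/97 6/25 1332/2425 -30/97 -3 6 W
3 20/87 60/241 10040/20967 -20/87 -4 6 N
final -4 7 E

n=0: pose=(-4,7,E); sL=15/68, sR=15/53; mL=1815/3604, mR=-15/68; mL+mR=15/53 → advance +1; mR−mL=-1305/1802 → turn -1·90°
n=1: pose=(-3,7,S); sL=12/41, sR=60/221; mL=5112/9061, mR=-12/41; mL+mR=60/221 → advance +1; mR−mL=-7764/9061 → turn -1·90°
n=2: pose=(-3,6,W); sL=30/97, sR=6/25; mL=1332/2425, mR=-30/97; mL+mR=6/25 → advance +1; mR−mL=-2082/2425 → turn -1·90°
n=3: pose=(-4,6,N); sL=20/87, sR=60/241; mL=10040/20967, mR=-20/87; mL+mR=60/241 → advance +1; mR−mL=-14860/20967 → turn -1·90°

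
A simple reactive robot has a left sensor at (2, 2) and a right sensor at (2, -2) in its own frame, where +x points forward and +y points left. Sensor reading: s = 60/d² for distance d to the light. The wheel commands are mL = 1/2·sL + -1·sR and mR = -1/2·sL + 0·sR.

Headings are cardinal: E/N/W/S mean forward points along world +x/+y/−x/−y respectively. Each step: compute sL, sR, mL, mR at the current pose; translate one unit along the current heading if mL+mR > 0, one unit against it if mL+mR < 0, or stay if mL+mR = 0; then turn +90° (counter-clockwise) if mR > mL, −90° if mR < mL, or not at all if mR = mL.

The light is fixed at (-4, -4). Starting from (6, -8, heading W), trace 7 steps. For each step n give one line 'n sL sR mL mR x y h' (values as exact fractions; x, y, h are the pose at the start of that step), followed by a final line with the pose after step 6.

n=0: pose=(6,-8,W); sL=3/5, sR=15/17; mL=-99/170, mR=-3/10; mL+mR=-15/17 → advance -1; mR−mL=24/85 → turn +1·90°
n=1: pose=(7,-8,S); sL=12/41, sR=20/39; mL=-586/1599, mR=-6/41; mL+mR=-20/39 → advance -1; mR−mL=352/1599 → turn +1·90°
n=2: pose=(7,-7,E); sL=6/17, sR=30/97; mL=-219/1649, mR=-3/17; mL+mR=-30/97 → advance -1; mR−mL=-72/1649 → turn -1·90°
n=3: pose=(6,-7,S); sL=60/169, sR=60/89; mL=-7470/15041, mR=-30/169; mL+mR=-60/89 → advance -1; mR−mL=4800/15041 → turn +1·90°
n=4: pose=(6,-6,E); sL=5/12, sR=3/8; mL=-1/6, mR=-5/24; mL+mR=-3/8 → advance -1; mR−mL=-1/24 → turn -1·90°
n=5: pose=(5,-6,S); sL=60/137, sR=12/13; mL=-1254/1781, mR=-30/137; mL+mR=-12/13 → advance -1; mR−mL=864/1781 → turn +1·90°
n=6: pose=(5,-5,E); sL=30/61, sR=6/13; mL=-171/793, mR=-15/61; mL+mR=-6/13 → advance -1; mR−mL=-24/793 → turn -1·90°

0 3/5 15/17 -99/170 -3/10 6 -8 W
1 12/41 20/39 -586/1599 -6/41 7 -8 S
2 6/17 30/97 -219/1649 -3/17 7 -7 E
3 60/169 60/89 -7470/15041 -30/169 6 -7 S
4 5/12 3/8 -1/6 -5/24 6 -6 E
5 60/137 12/13 -1254/1781 -30/137 5 -6 S
6 30/61 6/13 -171/793 -15/61 5 -5 E
final 4 -5 S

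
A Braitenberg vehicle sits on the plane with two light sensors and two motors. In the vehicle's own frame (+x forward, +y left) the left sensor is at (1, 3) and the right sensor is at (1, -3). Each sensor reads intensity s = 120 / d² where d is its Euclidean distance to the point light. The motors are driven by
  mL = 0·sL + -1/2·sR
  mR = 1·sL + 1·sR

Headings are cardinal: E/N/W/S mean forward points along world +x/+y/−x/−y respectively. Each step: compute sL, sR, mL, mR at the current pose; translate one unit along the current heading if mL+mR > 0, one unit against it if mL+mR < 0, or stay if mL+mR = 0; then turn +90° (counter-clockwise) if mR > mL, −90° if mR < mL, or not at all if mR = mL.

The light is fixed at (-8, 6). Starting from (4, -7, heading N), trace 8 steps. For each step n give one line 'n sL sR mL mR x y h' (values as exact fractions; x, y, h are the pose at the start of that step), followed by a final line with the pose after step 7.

0 8/15 40/123 -20/123 176/205 4 -7 N
1 60/173 60/101 -30/101 16440/17473 4 -6 W
2 24/73 120/233 -60/233 14352/17009 3 -6 S
3 30/61 3/10 -3/20 483/610 3 -7 E
4 8/15 40/123 -20/123 176/205 4 -7 N
5 60/173 60/101 -30/101 16440/17473 4 -6 W
6 24/73 120/233 -60/233 14352/17009 3 -6 S
7 30/61 3/10 -3/20 483/610 3 -7 E
final 4 -7 N

n=0: pose=(4,-7,N); sL=8/15, sR=40/123; mL=-20/123, mR=176/205; mL+mR=428/615 → advance +1; mR−mL=628/615 → turn +1·90°
n=1: pose=(4,-6,W); sL=60/173, sR=60/101; mL=-30/101, mR=16440/17473; mL+mR=11250/17473 → advance +1; mR−mL=21630/17473 → turn +1·90°
n=2: pose=(3,-6,S); sL=24/73, sR=120/233; mL=-60/233, mR=14352/17009; mL+mR=9972/17009 → advance +1; mR−mL=18732/17009 → turn +1·90°
n=3: pose=(3,-7,E); sL=30/61, sR=3/10; mL=-3/20, mR=483/610; mL+mR=783/1220 → advance +1; mR−mL=1149/1220 → turn +1·90°
n=4: pose=(4,-7,N); sL=8/15, sR=40/123; mL=-20/123, mR=176/205; mL+mR=428/615 → advance +1; mR−mL=628/615 → turn +1·90°
n=5: pose=(4,-6,W); sL=60/173, sR=60/101; mL=-30/101, mR=16440/17473; mL+mR=11250/17473 → advance +1; mR−mL=21630/17473 → turn +1·90°
n=6: pose=(3,-6,S); sL=24/73, sR=120/233; mL=-60/233, mR=14352/17009; mL+mR=9972/17009 → advance +1; mR−mL=18732/17009 → turn +1·90°
n=7: pose=(3,-7,E); sL=30/61, sR=3/10; mL=-3/20, mR=483/610; mL+mR=783/1220 → advance +1; mR−mL=1149/1220 → turn +1·90°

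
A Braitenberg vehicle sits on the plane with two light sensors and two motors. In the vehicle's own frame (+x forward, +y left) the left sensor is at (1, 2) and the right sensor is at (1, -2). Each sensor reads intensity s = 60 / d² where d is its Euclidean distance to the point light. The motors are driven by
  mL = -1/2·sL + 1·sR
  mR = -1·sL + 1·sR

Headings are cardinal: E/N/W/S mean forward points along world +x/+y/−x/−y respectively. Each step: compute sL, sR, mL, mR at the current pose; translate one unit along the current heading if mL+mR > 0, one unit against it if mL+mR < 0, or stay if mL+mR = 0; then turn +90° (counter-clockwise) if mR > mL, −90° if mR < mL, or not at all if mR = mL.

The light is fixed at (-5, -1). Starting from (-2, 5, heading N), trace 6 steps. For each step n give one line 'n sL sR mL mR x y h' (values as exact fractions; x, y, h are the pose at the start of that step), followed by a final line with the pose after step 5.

n=0: pose=(-2,5,N); sL=6/5, sR=30/37; mL=39/185, mR=-72/185; mL+mR=-33/185 → advance -1; mR−mL=-3/5 → turn -1·90°
n=1: pose=(-2,4,E); sL=12/13, sR=12/5; mL=126/65, mR=96/65; mL+mR=222/65 → advance +1; mR−mL=-6/13 → turn -1·90°
n=2: pose=(-1,4,S); sL=15/13, sR=3; mL=63/26, mR=24/13; mL+mR=111/26 → advance +1; mR−mL=-15/26 → turn -1·90°
n=3: pose=(-1,3,W); sL=60/13, sR=4/3; mL=-38/39, mR=-128/39; mL+mR=-166/39 → advance -1; mR−mL=-30/13 → turn -1·90°
n=4: pose=(0,3,N); sL=30/17, sR=30/37; mL=-45/629, mR=-600/629; mL+mR=-645/629 → advance -1; mR−mL=-15/17 → turn -1·90°
n=5: pose=(0,2,E); sL=60/61, sR=60/37; mL=2550/2257, mR=1440/2257; mL+mR=3990/2257 → advance +1; mR−mL=-30/61 → turn -1·90°

0 6/5 30/37 39/185 -72/185 -2 5 N
1 12/13 12/5 126/65 96/65 -2 4 E
2 15/13 3 63/26 24/13 -1 4 S
3 60/13 4/3 -38/39 -128/39 -1 3 W
4 30/17 30/37 -45/629 -600/629 0 3 N
5 60/61 60/37 2550/2257 1440/2257 0 2 E
final 1 2 S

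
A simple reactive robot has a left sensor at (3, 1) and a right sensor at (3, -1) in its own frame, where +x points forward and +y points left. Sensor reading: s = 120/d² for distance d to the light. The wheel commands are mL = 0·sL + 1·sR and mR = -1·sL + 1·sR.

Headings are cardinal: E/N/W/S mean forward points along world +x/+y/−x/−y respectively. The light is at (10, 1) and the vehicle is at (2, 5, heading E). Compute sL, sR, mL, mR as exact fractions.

left sensor world pos  = (5, 6); dL² = 50
right sensor world pos = (5, 4); dR² = 34
sL = 120/50 = 12/5
sR = 120/34 = 60/17
mL = 0·sL + 1·sR = 60/17
mR = -1·sL + 1·sR = 96/85

12/5 60/17 60/17 96/85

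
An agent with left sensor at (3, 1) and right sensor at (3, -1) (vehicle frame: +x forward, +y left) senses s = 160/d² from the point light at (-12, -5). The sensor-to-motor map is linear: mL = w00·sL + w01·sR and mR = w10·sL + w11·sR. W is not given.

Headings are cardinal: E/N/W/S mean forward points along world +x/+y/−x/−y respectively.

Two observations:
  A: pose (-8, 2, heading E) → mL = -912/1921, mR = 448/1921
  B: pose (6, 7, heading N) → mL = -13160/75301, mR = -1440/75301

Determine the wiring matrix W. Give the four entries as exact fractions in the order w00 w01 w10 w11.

obs A: pose=(-8,2,E) → sL=160/113, sR=32/17, mL=-912/1921, mR=448/1921
obs B: pose=(6,7,N) → sL=80/257, sR=80/293, mL=-13160/75301, mR=-1440/75301
sensor matrix S = [[160/113, 32/17], [80/257, 80/293]]; det S = -28835840/144653221
solve [mL_A; mL_B] = S·[w00; w01] and [mR_A; mR_B] = S·[w10; w11]:
  w00 = -1, w01 = 1/2, w10 = -1/2, w11 = 1/2

-1 1/2 -1/2 1/2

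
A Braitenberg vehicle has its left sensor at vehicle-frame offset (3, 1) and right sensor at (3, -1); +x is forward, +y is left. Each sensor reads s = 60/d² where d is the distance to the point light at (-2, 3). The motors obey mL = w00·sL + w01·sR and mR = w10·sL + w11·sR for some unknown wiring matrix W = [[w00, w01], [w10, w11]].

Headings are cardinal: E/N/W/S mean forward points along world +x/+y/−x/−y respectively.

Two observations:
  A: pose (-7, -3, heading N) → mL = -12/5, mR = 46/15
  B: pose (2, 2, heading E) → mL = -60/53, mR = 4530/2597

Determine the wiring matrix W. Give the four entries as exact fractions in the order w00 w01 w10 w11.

obs A: pose=(-7,-3,N) → sL=4/3, sR=12/5, mL=-12/5, mR=46/15
obs B: pose=(2,2,E) → sL=60/49, sR=60/53, mL=-60/53, mR=4530/2597
sensor matrix S = [[4/3, 12/5], [60/49, 60/53]]; det S = -3712/2597
solve [mL_A; mL_B] = S·[w00; w01] and [mR_A; mR_B] = S·[w10; w11]:
  w00 = 0, w01 = -1, w10 = 1/2, w11 = 1

0 -1 1/2 1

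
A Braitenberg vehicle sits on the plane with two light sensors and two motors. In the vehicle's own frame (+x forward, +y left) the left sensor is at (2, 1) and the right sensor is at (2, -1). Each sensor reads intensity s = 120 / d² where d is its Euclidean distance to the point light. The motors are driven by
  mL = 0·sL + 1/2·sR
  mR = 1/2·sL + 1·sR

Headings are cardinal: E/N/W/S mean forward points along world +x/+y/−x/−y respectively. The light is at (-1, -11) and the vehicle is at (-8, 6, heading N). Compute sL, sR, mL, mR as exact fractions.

left sensor world pos  = (-9, 8); dL² = 425
right sensor world pos = (-7, 8); dR² = 397
sL = 120/425 = 24/85
sR = 120/397 = 120/397
mL = 0·sL + 1/2·sR = 60/397
mR = 1/2·sL + 1·sR = 14964/33745

24/85 120/397 60/397 14964/33745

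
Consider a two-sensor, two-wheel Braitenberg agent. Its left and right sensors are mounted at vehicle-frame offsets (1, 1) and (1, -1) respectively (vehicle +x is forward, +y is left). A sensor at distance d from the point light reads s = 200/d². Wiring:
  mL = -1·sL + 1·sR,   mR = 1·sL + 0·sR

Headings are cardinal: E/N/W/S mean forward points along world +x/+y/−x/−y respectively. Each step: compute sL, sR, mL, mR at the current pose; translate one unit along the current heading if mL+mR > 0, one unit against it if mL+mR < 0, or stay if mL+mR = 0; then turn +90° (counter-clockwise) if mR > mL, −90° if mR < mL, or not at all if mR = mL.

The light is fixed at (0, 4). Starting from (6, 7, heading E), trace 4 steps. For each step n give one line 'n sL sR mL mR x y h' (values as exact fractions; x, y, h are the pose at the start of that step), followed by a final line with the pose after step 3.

0 40/13 200/53 480/689 40/13 6 7 E
1 50/13 5/2 -35/26 50/13 7 7 N
2 40/9 200/61 -640/549 40/9 7 8 W
3 100/29 100/17 1200/493 100/29 6 8 S
final 6 7 E

n=0: pose=(6,7,E); sL=40/13, sR=200/53; mL=480/689, mR=40/13; mL+mR=200/53 → advance +1; mR−mL=1640/689 → turn +1·90°
n=1: pose=(7,7,N); sL=50/13, sR=5/2; mL=-35/26, mR=50/13; mL+mR=5/2 → advance +1; mR−mL=135/26 → turn +1·90°
n=2: pose=(7,8,W); sL=40/9, sR=200/61; mL=-640/549, mR=40/9; mL+mR=200/61 → advance +1; mR−mL=3080/549 → turn +1·90°
n=3: pose=(6,8,S); sL=100/29, sR=100/17; mL=1200/493, mR=100/29; mL+mR=100/17 → advance +1; mR−mL=500/493 → turn +1·90°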